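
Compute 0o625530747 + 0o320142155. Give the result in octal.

0o1145673124

Add column by column in base 8, right to left:
  7+5 = 4 carry 1
  4+5+1 = 2 carry 1
  7+1+1 = 1 carry 1
  0+2+1 = 3
  3+4 = 7
  5+1 = 6
  5+0 = 5
  2+2 = 4
  6+3 = 1 carry 1
  final carry 1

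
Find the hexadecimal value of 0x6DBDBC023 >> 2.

2 bits is not a whole number of base-16 digits; in binary: 11011011011110110111100000000100011 >> 2 = 110110110111101101111000000001000.

0x1B6F6F008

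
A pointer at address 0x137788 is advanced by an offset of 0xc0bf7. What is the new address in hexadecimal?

Add column by column in base 16, right to left:
  8+7 = f
  8+f = 7 carry 1
  7+b+1 = 3 carry 1
  7+0+1 = 8
  3+c = f
  1+0 = 1

0x1f837f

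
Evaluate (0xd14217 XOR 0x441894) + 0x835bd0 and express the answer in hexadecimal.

0x118b653

First 0xd14217 XOR 0x441894 = 0x955a83.
Add column by column in base 16, right to left:
  3+0 = 3
  8+d = 5 carry 1
  a+b+1 = 6 carry 1
  5+5+1 = b
  5+3 = 8
  9+8 = 1 carry 1
  final carry 1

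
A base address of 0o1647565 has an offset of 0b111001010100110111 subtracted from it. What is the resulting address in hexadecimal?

0x3ba3e

0o1647565 = 0x74f75 in hexadecimal.
0b111001010100110111 = 0x39537 in hexadecimal.
Subtract column by column in base 16:
  5-7 → e (borrow)
  7-3-1 → 3
  f-5 → a
  4-9 → b (borrow)
  7-3-1 → 3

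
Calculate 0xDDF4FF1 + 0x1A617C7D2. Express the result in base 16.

0x1B3F717C3

Add column by column in base 16, right to left:
  1+2 = 3
  F+D = C carry 1
  F+7+1 = 7 carry 1
  4+C+1 = 1 carry 1
  F+7+1 = 7 carry 1
  D+1+1 = F
  D+6 = 3 carry 1
  0+A+1 = B
  0+1 = 1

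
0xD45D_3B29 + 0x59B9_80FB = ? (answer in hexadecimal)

Add column by column in base 16, right to left:
  9+B = 4 carry 1
  2+F+1 = 2 carry 1
  B+0+1 = C
  3+8 = B
  D+9 = 6 carry 1
  5+B+1 = 1 carry 1
  4+9+1 = E
  D+5 = 2 carry 1
  final carry 1

0x12E16BC24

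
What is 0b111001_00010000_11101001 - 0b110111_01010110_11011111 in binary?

0b11011101000001010

Subtract column by column in base 2:
  1-1 → 0
  0-1 → 1 (borrow)
  0-1-1 → 0 (borrow)
  1-1-1 → 1 (borrow)
  0-1-1 → 0 (borrow)
  1-0-1 → 0
  1-1 → 0
  1-1 → 0
  0-0 → 0
  0-1 → 1 (borrow)
  0-1-1 → 0 (borrow)
  0-0-1 → 1 (borrow)
  1-1-1 → 1 (borrow)
  0-0-1 → 1 (borrow)
  0-1-1 → 0 (borrow)
  0-0-1 → 1 (borrow)
  1-1-1 → 1 (borrow)
  0-1-1 → 0 (borrow)
  0-1-1 → 0 (borrow)
  1-0-1 → 0
  1-1 → 0
  1-1 → 0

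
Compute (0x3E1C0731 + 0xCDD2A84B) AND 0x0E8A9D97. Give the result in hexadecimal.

Add column by column in base 16, right to left:
  1+B = C
  3+4 = 7
  7+8 = F
  0+A = A
  C+2 = E
  1+D = E
  E+D = B carry 1
  3+C+1 = 0 carry 1
  final carry 1
Sum = 0x10BEEAF7C; now AND with 0x0E8A9D97:
  1&0=0, 0&0=0, B&E=A, E&8=8, E&A=A, A&9=8, F&D=D, 7&9=1, C&7=4

0xA8A8D14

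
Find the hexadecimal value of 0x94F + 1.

The trailing 1 digit is F (max in base 16), so adding 1 cascades: they roll to 0 and the next digit up increments.

0x950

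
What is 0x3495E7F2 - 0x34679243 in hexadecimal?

Subtract column by column in base 16:
  2-3 → F (borrow)
  F-4-1 → A
  7-2 → 5
  E-9 → 5
  5-7 → E (borrow)
  9-6-1 → 2
  4-4 → 0
  3-3 → 0

0x2E55AF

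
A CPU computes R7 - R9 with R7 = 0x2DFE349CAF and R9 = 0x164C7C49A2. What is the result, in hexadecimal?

Subtract column by column in base 16:
  F-2 → D
  A-A → 0
  C-9 → 3
  9-4 → 5
  4-C → 8 (borrow)
  3-7-1 → B (borrow)
  E-C-1 → 1
  F-4 → B
  D-6 → 7
  2-1 → 1

0x17B1B8530D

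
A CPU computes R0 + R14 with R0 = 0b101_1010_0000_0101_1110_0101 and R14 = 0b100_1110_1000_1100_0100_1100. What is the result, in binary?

0b101010001001001000110001

Add column by column in base 2, right to left:
  1+0 = 1
  0+0 = 0
  1+1 = 0 carry 1
  0+1+1 = 0 carry 1
  0+0+1 = 1
  1+0 = 1
  1+1 = 0 carry 1
  1+0+1 = 0 carry 1
  1+0+1 = 0 carry 1
  0+0+1 = 1
  1+1 = 0 carry 1
  0+1+1 = 0 carry 1
  0+0+1 = 1
  0+0 = 0
  0+0 = 0
  0+1 = 1
  0+0 = 0
  1+1 = 0 carry 1
  0+1+1 = 0 carry 1
  1+1+1 = 1 carry 1
  1+0+1 = 0 carry 1
  0+0+1 = 1
  1+1 = 0 carry 1
  final carry 1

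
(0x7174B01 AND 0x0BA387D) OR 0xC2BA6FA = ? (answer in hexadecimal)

0x7174B01 AND 0x0BA387D = 0x0120801.
Then OR with 0xC2BA6FA.

0xC3BAEFB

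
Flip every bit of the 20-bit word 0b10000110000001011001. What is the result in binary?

0b01111001111110100110

Invert each bit: 10000110000001011001 → 01111001111110100110.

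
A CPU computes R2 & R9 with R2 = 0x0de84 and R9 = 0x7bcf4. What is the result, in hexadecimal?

AND each hex digit independently (no carries):
  0&7=0, d&b=9, e&c=c, 8&f=8, 4&4=4

0x09c84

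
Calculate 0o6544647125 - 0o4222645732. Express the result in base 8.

0o2322001173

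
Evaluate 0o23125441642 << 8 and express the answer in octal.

8 bits is not a whole number of base-8 digits; in binary: 10011001010101100100001110100010 << 8 = 1001100101010110010000111010001000000000.

0o11452620721000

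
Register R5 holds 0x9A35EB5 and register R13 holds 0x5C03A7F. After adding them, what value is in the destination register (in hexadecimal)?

0xF639934

Add column by column in base 16, right to left:
  5+F = 4 carry 1
  B+7+1 = 3 carry 1
  E+A+1 = 9 carry 1
  5+3+1 = 9
  3+0 = 3
  A+C = 6 carry 1
  9+5+1 = F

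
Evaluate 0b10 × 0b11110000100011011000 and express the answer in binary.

Multiply each base-2 digit by 2, carrying:
  0×2 = 0 → write 0
  0×2 = 0 → write 0
  0×2 = 0 → write 0
  1×2 = 2 → write 0 carry 1
  1×2+1 = 3 → write 1 carry 1
  0×2+1 = 1 → write 1
  1×2 = 2 → write 0 carry 1
  1×2+1 = 3 → write 1 carry 1
  0×2+1 = 1 → write 1
  0×2 = 0 → write 0
  0×2 = 0 → write 0
  1×2 = 2 → write 0 carry 1
  0×2+1 = 1 → write 1
  0×2 = 0 → write 0
  0×2 = 0 → write 0
  0×2 = 0 → write 0
  1×2 = 2 → write 0 carry 1
  1×2+1 = 3 → write 1 carry 1
  1×2+1 = 3 → write 1 carry 1
  1×2+1 = 3 → write 1 carry 1
  remaining carry: 1

0b111100001000110110000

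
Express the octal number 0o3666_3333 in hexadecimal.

Each octal digit is 3 bits: 3=011 6=110 6=110 6=110 3=011 3=011 3=011 3=011.
Group the bits into nibbles: 0111 1011 0110 0110 1101 1011 → 7B66DB.

0x7B66DB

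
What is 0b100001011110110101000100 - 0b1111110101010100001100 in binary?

Subtract column by column in base 2:
  0-0 → 0
  0-0 → 0
  1-1 → 0
  0-1 → 1 (borrow)
  0-0-1 → 1 (borrow)
  0-0-1 → 1 (borrow)
  1-0-1 → 0
  0-0 → 0
  1-1 → 0
  0-0 → 0
  1-1 → 0
  1-0 → 1
  0-1 → 1 (borrow)
  1-0-1 → 0
  1-1 → 0
  1-0 → 1
  1-1 → 0
  0-1 → 1 (borrow)
  1-1-1 → 1 (borrow)
  0-1-1 → 0 (borrow)
  0-1-1 → 0 (borrow)
  0-1-1 → 0 (borrow)
  0-0-1 → 1 (borrow)
  1-0-1 → 0

0b10001101001100000111000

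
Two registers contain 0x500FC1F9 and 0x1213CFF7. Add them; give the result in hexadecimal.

Add column by column in base 16, right to left:
  9+7 = 0 carry 1
  F+F+1 = F carry 1
  1+F+1 = 1 carry 1
  C+C+1 = 9 carry 1
  F+3+1 = 3 carry 1
  0+1+1 = 2
  0+2 = 2
  5+1 = 6

0x622391F0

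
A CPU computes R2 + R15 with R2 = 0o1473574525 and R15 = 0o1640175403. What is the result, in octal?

0o3333772130

Add column by column in base 8, right to left:
  5+3 = 0 carry 1
  2+0+1 = 3
  5+4 = 1 carry 1
  4+5+1 = 2 carry 1
  7+7+1 = 7 carry 1
  5+1+1 = 7
  3+0 = 3
  7+4 = 3 carry 1
  4+6+1 = 3 carry 1
  1+1+1 = 3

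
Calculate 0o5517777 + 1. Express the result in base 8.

The trailing 4 digits are 7 (max in base 8), so adding 1 cascades: they roll to 0 and the next digit up increments.

0o5520000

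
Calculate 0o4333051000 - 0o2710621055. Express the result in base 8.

Subtract column by column in base 8:
  0-5 → 3 (borrow)
  0-5-1 → 2 (borrow)
  0-0-1 → 7 (borrow)
  1-1-1 → 7 (borrow)
  5-2-1 → 2
  0-6 → 2 (borrow)
  3-0-1 → 2
  3-1 → 2
  3-7 → 4 (borrow)
  4-2-1 → 1

0o1422227723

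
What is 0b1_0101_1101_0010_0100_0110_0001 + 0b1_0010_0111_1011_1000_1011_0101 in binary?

0b10100001001101110100010110

Add column by column in base 2, right to left:
  1+1 = 0 carry 1
  0+0+1 = 1
  0+1 = 1
  0+0 = 0
  0+1 = 1
  1+1 = 0 carry 1
  1+0+1 = 0 carry 1
  0+1+1 = 0 carry 1
  0+0+1 = 1
  0+0 = 0
  1+0 = 1
  0+1 = 1
  0+1 = 1
  1+1 = 0 carry 1
  0+0+1 = 1
  0+1 = 1
  1+1 = 0 carry 1
  0+1+1 = 0 carry 1
  1+1+1 = 1 carry 1
  1+0+1 = 0 carry 1
  1+0+1 = 0 carry 1
  0+1+1 = 0 carry 1
  1+0+1 = 0 carry 1
  0+0+1 = 1
  1+1 = 0 carry 1
  final carry 1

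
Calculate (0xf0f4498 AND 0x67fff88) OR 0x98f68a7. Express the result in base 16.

0xf8f6caf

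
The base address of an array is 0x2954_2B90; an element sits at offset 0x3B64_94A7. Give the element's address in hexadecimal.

0x64B8C037

Add column by column in base 16, right to left:
  0+7 = 7
  9+A = 3 carry 1
  B+4+1 = 0 carry 1
  2+9+1 = C
  4+4 = 8
  5+6 = B
  9+B = 4 carry 1
  2+3+1 = 6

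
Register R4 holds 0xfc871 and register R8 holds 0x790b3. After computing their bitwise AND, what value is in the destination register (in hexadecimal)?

AND each hex digit independently (no carries):
  f&7=7, c&9=8, 8&0=0, 7&b=3, 1&3=1

0x78031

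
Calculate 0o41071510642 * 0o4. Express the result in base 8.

0o204346443210

Multiply each base-8 digit by 4, carrying:
  2×4 = 8 → write 0 carry 1
  4×4+1 = 17 → write 1 carry 2
  6×4+2 = 26 → write 2 carry 3
  0×4+3 = 3 → write 3
  1×4 = 4 → write 4
  5×4 = 20 → write 4 carry 2
  1×4+2 = 6 → write 6
  7×4 = 28 → write 4 carry 3
  0×4+3 = 3 → write 3
  1×4 = 4 → write 4
  4×4 = 16 → write 0 carry 2
  remaining carry: 2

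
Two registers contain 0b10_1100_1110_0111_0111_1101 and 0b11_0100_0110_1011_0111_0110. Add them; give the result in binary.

0b11000010101001011110011

Add column by column in base 2, right to left:
  1+0 = 1
  0+1 = 1
  1+1 = 0 carry 1
  1+0+1 = 0 carry 1
  1+1+1 = 1 carry 1
  1+1+1 = 1 carry 1
  1+1+1 = 1 carry 1
  0+0+1 = 1
  1+1 = 0 carry 1
  1+1+1 = 1 carry 1
  1+0+1 = 0 carry 1
  0+1+1 = 0 carry 1
  0+0+1 = 1
  1+1 = 0 carry 1
  1+1+1 = 1 carry 1
  1+0+1 = 0 carry 1
  0+0+1 = 1
  0+0 = 0
  1+1 = 0 carry 1
  1+0+1 = 0 carry 1
  0+1+1 = 0 carry 1
  1+1+1 = 1 carry 1
  final carry 1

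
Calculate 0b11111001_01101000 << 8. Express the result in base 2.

Left shift by 8: append 8 zero bits.

0b111110010110100000000000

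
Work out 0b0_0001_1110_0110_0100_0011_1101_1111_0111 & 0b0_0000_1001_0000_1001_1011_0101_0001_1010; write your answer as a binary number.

0b000001000000000000011010100010010

AND bit by bit (1 only where both bits are 1):
  000011110011001000011110111110111
& 000001001000010011011010100011010
= 000001000000000000011010100010010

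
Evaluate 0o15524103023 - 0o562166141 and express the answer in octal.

0o14741714662

Subtract column by column in base 8:
  3-1 → 2
  2-4 → 6 (borrow)
  0-1-1 → 6 (borrow)
  3-6-1 → 4 (borrow)
  0-6-1 → 1 (borrow)
  1-1-1 → 7 (borrow)
  4-2-1 → 1
  2-6 → 4 (borrow)
  5-5-1 → 7 (borrow)
  5-0-1 → 4
  1-0 → 1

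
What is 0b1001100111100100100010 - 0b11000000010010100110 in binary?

0b110100111010001111100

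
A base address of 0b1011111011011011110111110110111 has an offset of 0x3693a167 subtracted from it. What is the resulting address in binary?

0b101000110110100100111001010000

0x3693a167 = 0b110110100100111010000101100111 in binary.
Subtract column by column in base 2:
  1-1 → 0
  1-1 → 0
  1-1 → 0
  0-0 → 0
  1-0 → 1
  1-1 → 0
  0-1 → 1 (borrow)
  1-0-1 → 0
  1-1 → 0
  1-0 → 1
  1-0 → 1
  1-0 → 1
  0-0 → 0
  1-1 → 0
  1-0 → 1
  1-1 → 0
  1-1 → 0
  0-1 → 1 (borrow)
  1-0-1 → 0
  1-0 → 1
  0-1 → 1 (borrow)
  1-0-1 → 0
  1-0 → 1
  0-1 → 1 (borrow)
  1-0-1 → 0
  1-1 → 0
  1-1 → 0
  1-0 → 1
  1-1 → 0
  0-1 → 1 (borrow)
  1-0-1 → 0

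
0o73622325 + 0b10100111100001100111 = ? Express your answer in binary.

0b111110011001110100111100

0o73622325 = 0b111011110010010011010101 in binary.
Add column by column in base 2, right to left:
  1+1 = 0 carry 1
  0+1+1 = 0 carry 1
  1+1+1 = 1 carry 1
  0+0+1 = 1
  1+0 = 1
  0+1 = 1
  1+1 = 0 carry 1
  1+0+1 = 0 carry 1
  0+0+1 = 1
  0+0 = 0
  1+0 = 1
  0+1 = 1
  0+1 = 1
  1+1 = 0 carry 1
  0+1+1 = 0 carry 1
  0+0+1 = 1
  1+0 = 1
  1+1 = 0 carry 1
  1+0+1 = 0 carry 1
  1+1+1 = 1 carry 1
  0+0+1 = 1
  1+0 = 1
  1+0 = 1
  1+0 = 1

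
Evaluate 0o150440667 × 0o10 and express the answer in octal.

Multiply each base-8 digit by 8, carrying:
  7×8 = 56 → write 0 carry 7
  6×8+7 = 55 → write 7 carry 6
  6×8+6 = 54 → write 6 carry 6
  0×8+6 = 6 → write 6
  4×8 = 32 → write 0 carry 4
  4×8+4 = 36 → write 4 carry 4
  0×8+4 = 4 → write 4
  5×8 = 40 → write 0 carry 5
  1×8+5 = 13 → write 5 carry 1
  remaining carry: 1

0o1504406670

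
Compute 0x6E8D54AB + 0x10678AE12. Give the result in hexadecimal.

Add column by column in base 16, right to left:
  B+2 = D
  A+1 = B
  4+E = 2 carry 1
  5+A+1 = 0 carry 1
  D+8+1 = 6 carry 1
  8+7+1 = 0 carry 1
  E+6+1 = 5 carry 1
  6+0+1 = 7
  0+1 = 1

0x1750602BD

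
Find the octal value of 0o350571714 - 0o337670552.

Subtract column by column in base 8:
  4-2 → 2
  1-5 → 4 (borrow)
  7-5-1 → 1
  1-0 → 1
  7-7 → 0
  5-6 → 7 (borrow)
  0-7-1 → 0 (borrow)
  5-3-1 → 1
  3-3 → 0

0o10701142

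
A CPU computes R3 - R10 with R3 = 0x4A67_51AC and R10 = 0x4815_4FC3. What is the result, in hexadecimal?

Subtract column by column in base 16:
  C-3 → 9
  A-C → E (borrow)
  1-F-1 → 1 (borrow)
  5-4-1 → 0
  7-5 → 2
  6-1 → 5
  A-8 → 2
  4-4 → 0

0x25201E9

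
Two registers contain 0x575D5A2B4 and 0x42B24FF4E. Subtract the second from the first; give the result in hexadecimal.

0x14AB0A366

Subtract column by column in base 16:
  4-E → 6 (borrow)
  B-4-1 → 6
  2-F → 3 (borrow)
  A-F-1 → A (borrow)
  5-4-1 → 0
  D-2 → B
  5-B → A (borrow)
  7-2-1 → 4
  5-4 → 1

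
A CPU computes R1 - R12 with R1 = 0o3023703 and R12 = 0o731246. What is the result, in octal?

Subtract column by column in base 8:
  3-6 → 5 (borrow)
  0-4-1 → 3 (borrow)
  7-2-1 → 4
  3-1 → 2
  2-3 → 7 (borrow)
  0-7-1 → 0 (borrow)
  3-0-1 → 2

0o2072435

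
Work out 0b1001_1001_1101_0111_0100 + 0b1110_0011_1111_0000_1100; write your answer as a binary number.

0b101111101110010000000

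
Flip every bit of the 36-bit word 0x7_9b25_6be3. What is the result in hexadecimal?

0x864da941c

Each hex digit d becomes f−d:
  7→8, 9→6, b→4, 2→d, 5→a, 6→9, b→4, e→1, 3→c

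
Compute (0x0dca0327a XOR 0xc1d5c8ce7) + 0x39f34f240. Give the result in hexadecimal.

0x106131b0dd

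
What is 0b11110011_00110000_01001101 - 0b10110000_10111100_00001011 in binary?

0b10000100111010001000010

Subtract column by column in base 2:
  1-1 → 0
  0-1 → 1 (borrow)
  1-0-1 → 0
  1-1 → 0
  0-0 → 0
  0-0 → 0
  1-0 → 1
  0-0 → 0
  0-0 → 0
  0-0 → 0
  0-1 → 1 (borrow)
  0-1-1 → 0 (borrow)
  1-1-1 → 1 (borrow)
  1-1-1 → 1 (borrow)
  0-0-1 → 1 (borrow)
  0-1-1 → 0 (borrow)
  1-0-1 → 0
  1-0 → 1
  0-0 → 0
  0-0 → 0
  1-1 → 0
  1-1 → 0
  1-0 → 1
  1-1 → 0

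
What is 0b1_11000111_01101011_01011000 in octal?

Group the bits in threes: 001 110 001 110 110 101 101 011 000 → 161665530.

0o161665530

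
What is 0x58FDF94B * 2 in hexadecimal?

0xB1FBF296

Multiply each base-16 digit by 2, carrying:
  B×2 = 22 → write 6 carry 1
  4×2+1 = 9 → write 9
  9×2 = 18 → write 2 carry 1
  F×2+1 = 31 → write F carry 1
  D×2+1 = 27 → write B carry 1
  F×2+1 = 31 → write F carry 1
  8×2+1 = 17 → write 1 carry 1
  5×2+1 = 11 → write B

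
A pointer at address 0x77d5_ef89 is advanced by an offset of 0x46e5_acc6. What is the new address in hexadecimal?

0xbebb9c4f

Add column by column in base 16, right to left:
  9+6 = f
  8+c = 4 carry 1
  f+c+1 = c carry 1
  e+a+1 = 9 carry 1
  5+5+1 = b
  d+e = b carry 1
  7+6+1 = e
  7+4 = b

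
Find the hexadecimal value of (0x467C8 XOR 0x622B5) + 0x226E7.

0x46C64

First 0x467C8 XOR 0x622B5 = 0x2457D.
Add column by column in base 16, right to left:
  D+7 = 4 carry 1
  7+E+1 = 6 carry 1
  5+6+1 = C
  4+2 = 6
  2+2 = 4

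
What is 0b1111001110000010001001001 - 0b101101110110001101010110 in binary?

Subtract column by column in base 2:
  1-0 → 1
  0-1 → 1 (borrow)
  0-1-1 → 0 (borrow)
  1-0-1 → 0
  0-1 → 1 (borrow)
  0-0-1 → 1 (borrow)
  1-1-1 → 1 (borrow)
  0-0-1 → 1 (borrow)
  0-1-1 → 0 (borrow)
  0-1-1 → 0 (borrow)
  1-0-1 → 0
  0-0 → 0
  0-0 → 0
  0-1 → 1 (borrow)
  0-1-1 → 0 (borrow)
  0-0-1 → 1 (borrow)
  1-1-1 → 1 (borrow)
  1-1-1 → 1 (borrow)
  1-1-1 → 1 (borrow)
  0-0-1 → 1 (borrow)
  0-1-1 → 0 (borrow)
  1-1-1 → 1 (borrow)
  1-0-1 → 0
  1-1 → 0
  1-0 → 1

0b1001011111010000011110011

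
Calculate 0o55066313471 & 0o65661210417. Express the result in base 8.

0o45060210411

AND each oct digit independently (no carries):
  5&6=4, 5&5=5, 0&6=0, 6&6=6, 6&1=0, 3&2=2, 1&1=1, 3&0=0, 4&4=4, 7&1=1, 1&7=1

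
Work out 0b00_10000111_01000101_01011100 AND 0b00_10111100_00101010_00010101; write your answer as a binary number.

0b00100001000000000000010100

AND bit by bit (1 only where both bits are 1):
  00100001110100010101011100
& 00101111000010101000010101
= 00100001000000000000010100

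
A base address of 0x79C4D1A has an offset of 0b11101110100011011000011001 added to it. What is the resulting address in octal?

0o1325501463

0x79C4D1A = 0o747046432 in octal.
0b11101110100011011000011001 = 0o356433031 in octal.
Add column by column in base 8, right to left:
  2+1 = 3
  3+3 = 6
  4+0 = 4
  6+3 = 1 carry 1
  4+3+1 = 0 carry 1
  0+4+1 = 5
  7+6 = 5 carry 1
  4+5+1 = 2 carry 1
  7+3+1 = 3 carry 1
  final carry 1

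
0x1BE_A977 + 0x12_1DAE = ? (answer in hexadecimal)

0x1D0C725

Add column by column in base 16, right to left:
  7+E = 5 carry 1
  7+A+1 = 2 carry 1
  9+D+1 = 7 carry 1
  A+1+1 = C
  E+2 = 0 carry 1
  B+1+1 = D
  1+0 = 1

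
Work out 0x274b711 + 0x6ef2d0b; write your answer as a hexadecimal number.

0x963e41c

Add column by column in base 16, right to left:
  1+b = c
  1+0 = 1
  7+d = 4 carry 1
  b+2+1 = e
  4+f = 3 carry 1
  7+e+1 = 6 carry 1
  2+6+1 = 9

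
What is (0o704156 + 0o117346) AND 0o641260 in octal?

0o1020

Add column by column in base 8, right to left:
  6+6 = 4 carry 1
  5+4+1 = 2 carry 1
  1+3+1 = 5
  4+7 = 3 carry 1
  0+1+1 = 2
  7+1 = 0 carry 1
  final carry 1
Sum = 0o1023524; now AND with 0o641260:
  1&0=0, 0&6=0, 2&4=0, 3&1=1, 5&2=0, 2&6=2, 4&0=0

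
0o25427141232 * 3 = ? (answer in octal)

0o100505443716

Multiply each base-8 digit by 3, carrying:
  2×3 = 6 → write 6
  3×3 = 9 → write 1 carry 1
  2×3+1 = 7 → write 7
  1×3 = 3 → write 3
  4×3 = 12 → write 4 carry 1
  1×3+1 = 4 → write 4
  7×3 = 21 → write 5 carry 2
  2×3+2 = 8 → write 0 carry 1
  4×3+1 = 13 → write 5 carry 1
  5×3+1 = 16 → write 0 carry 2
  2×3+2 = 8 → write 0 carry 1
  remaining carry: 1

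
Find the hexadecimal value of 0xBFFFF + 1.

The trailing 4 digits are F (max in base 16), so adding 1 cascades: they roll to 0 and the next digit up increments.

0xC0000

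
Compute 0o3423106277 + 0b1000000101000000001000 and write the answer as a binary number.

0b11100011011001101110011000111

0o3423106277 = 0b11100010011001000110010111111 in binary.
Add column by column in base 2, right to left:
  1+0 = 1
  1+0 = 1
  1+0 = 1
  1+1 = 0 carry 1
  1+0+1 = 0 carry 1
  1+0+1 = 0 carry 1
  0+0+1 = 1
  1+0 = 1
  0+0 = 0
  0+0 = 0
  1+0 = 1
  1+0 = 1
  0+1 = 1
  0+0 = 0
  0+1 = 1
  1+0 = 1
  0+0 = 0
  0+0 = 0
  1+0 = 1
  1+0 = 1
  0+0 = 0
  0+1 = 1
  1+0 = 1
  0+0 = 0
  0+0 = 0
  0+0 = 0
  1+0 = 1
  1+0 = 1
  1+0 = 1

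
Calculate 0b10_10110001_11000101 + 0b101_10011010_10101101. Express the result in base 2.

0b10000100110001110010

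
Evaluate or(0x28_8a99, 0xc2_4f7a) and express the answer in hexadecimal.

0xeacffb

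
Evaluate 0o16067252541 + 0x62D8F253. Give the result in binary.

0o16067252541 = 0b1110000110111010101010101100001 in binary.
0x62D8F253 = 0b1100010110110001111001001010011 in binary.
Add column by column in base 2, right to left:
  1+1 = 0 carry 1
  0+1+1 = 0 carry 1
  0+0+1 = 1
  0+0 = 0
  0+1 = 1
  1+0 = 1
  1+1 = 0 carry 1
  0+0+1 = 1
  1+0 = 1
  0+1 = 1
  1+0 = 1
  0+0 = 0
  1+1 = 0 carry 1
  0+1+1 = 0 carry 1
  1+1+1 = 1 carry 1
  0+1+1 = 0 carry 1
  1+0+1 = 0 carry 1
  0+0+1 = 1
  1+0 = 1
  1+1 = 0 carry 1
  1+1+1 = 1 carry 1
  0+0+1 = 1
  1+1 = 0 carry 1
  1+1+1 = 1 carry 1
  0+0+1 = 1
  0+1 = 1
  0+0 = 0
  0+0 = 0
  1+0 = 1
  1+1 = 0 carry 1
  1+1+1 = 1 carry 1
  final carry 1

0b11010011101101100100011110110100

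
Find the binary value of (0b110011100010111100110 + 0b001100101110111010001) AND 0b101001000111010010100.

0b1010010100

Add column by column in base 2, right to left:
  0+1 = 1
  1+0 = 1
  1+0 = 1
  0+0 = 0
  0+1 = 1
  1+0 = 1
  1+1 = 0 carry 1
  1+1+1 = 1 carry 1
  1+1+1 = 1 carry 1
  0+0+1 = 1
  1+1 = 0 carry 1
  0+1+1 = 0 carry 1
  0+1+1 = 0 carry 1
  0+0+1 = 1
  1+1 = 0 carry 1
  1+0+1 = 0 carry 1
  1+0+1 = 0 carry 1
  0+1+1 = 0 carry 1
  0+1+1 = 0 carry 1
  1+0+1 = 0 carry 1
  1+0+1 = 0 carry 1
  final carry 1
Sum = 0b1000000010001110110111; now AND with 0b101001000111010010100:
  1000000010001110110111
& 0101001000111010010100
= 0000000000001010010100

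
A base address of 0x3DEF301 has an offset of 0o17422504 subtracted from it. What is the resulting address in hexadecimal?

0x3A0CDBD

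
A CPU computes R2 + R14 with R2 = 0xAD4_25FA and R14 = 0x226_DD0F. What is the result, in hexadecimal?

Add column by column in base 16, right to left:
  A+F = 9 carry 1
  F+0+1 = 0 carry 1
  5+D+1 = 3 carry 1
  2+D+1 = 0 carry 1
  4+6+1 = B
  D+2 = F
  A+2 = C

0xCFB0309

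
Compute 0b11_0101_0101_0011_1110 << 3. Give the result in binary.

0b110101010100111110000

Left shift by 3: append 3 zero bits.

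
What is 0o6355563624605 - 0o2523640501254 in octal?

Subtract column by column in base 8:
  5-4 → 1
  0-5 → 3 (borrow)
  6-2-1 → 3
  4-1 → 3
  2-0 → 2
  6-5 → 1
  3-0 → 3
  6-4 → 2
  5-6 → 7 (borrow)
  5-3-1 → 1
  5-2 → 3
  3-5 → 6 (borrow)
  6-2-1 → 3

0o3631723123331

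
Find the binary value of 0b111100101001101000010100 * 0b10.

0b1111001010011010000101000

Multiply each base-2 digit by 2, carrying:
  0×2 = 0 → write 0
  0×2 = 0 → write 0
  1×2 = 2 → write 0 carry 1
  0×2+1 = 1 → write 1
  1×2 = 2 → write 0 carry 1
  0×2+1 = 1 → write 1
  0×2 = 0 → write 0
  0×2 = 0 → write 0
  0×2 = 0 → write 0
  1×2 = 2 → write 0 carry 1
  0×2+1 = 1 → write 1
  1×2 = 2 → write 0 carry 1
  1×2+1 = 3 → write 1 carry 1
  0×2+1 = 1 → write 1
  0×2 = 0 → write 0
  1×2 = 2 → write 0 carry 1
  0×2+1 = 1 → write 1
  1×2 = 2 → write 0 carry 1
  0×2+1 = 1 → write 1
  0×2 = 0 → write 0
  1×2 = 2 → write 0 carry 1
  1×2+1 = 3 → write 1 carry 1
  1×2+1 = 3 → write 1 carry 1
  1×2+1 = 3 → write 1 carry 1
  remaining carry: 1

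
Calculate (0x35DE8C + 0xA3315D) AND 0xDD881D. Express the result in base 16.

0xD90809

Add column by column in base 16, right to left:
  C+D = 9 carry 1
  8+5+1 = E
  E+1 = F
  D+3 = 0 carry 1
  5+3+1 = 9
  3+A = D
Sum = 0xD90FE9; now AND with 0xDD881D:
  D&D=D, 9&D=9, 0&8=0, F&8=8, E&1=0, 9&D=9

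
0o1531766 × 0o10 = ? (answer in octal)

0o15317660

Multiply each base-8 digit by 8, carrying:
  6×8 = 48 → write 0 carry 6
  6×8+6 = 54 → write 6 carry 6
  7×8+6 = 62 → write 6 carry 7
  1×8+7 = 15 → write 7 carry 1
  3×8+1 = 25 → write 1 carry 3
  5×8+3 = 43 → write 3 carry 5
  1×8+5 = 13 → write 5 carry 1
  remaining carry: 1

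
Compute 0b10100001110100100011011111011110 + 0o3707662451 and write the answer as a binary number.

0b11000000111100011001110100000111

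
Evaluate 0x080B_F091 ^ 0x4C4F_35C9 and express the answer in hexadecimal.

XOR each hex digit independently (no carries):
  0^4=4, 8^C=4, 0^4=4, B^F=4, F^3=C, 0^5=5, 9^C=5, 1^9=8

0x4444C558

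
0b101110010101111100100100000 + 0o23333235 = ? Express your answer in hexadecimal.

0x618AFBD

0b101110010101111100100100000 = 0x5CAF920 in hexadecimal.
0o23333235 = 0x4DB69D in hexadecimal.
Add column by column in base 16, right to left:
  0+D = D
  2+9 = B
  9+6 = F
  F+B = A carry 1
  A+D+1 = 8 carry 1
  C+4+1 = 1 carry 1
  5+0+1 = 6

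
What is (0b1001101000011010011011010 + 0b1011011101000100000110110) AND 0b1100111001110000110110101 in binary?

Add column by column in base 2, right to left:
  0+0 = 0
  1+1 = 0 carry 1
  0+1+1 = 0 carry 1
  1+0+1 = 0 carry 1
  1+1+1 = 1 carry 1
  0+1+1 = 0 carry 1
  1+0+1 = 0 carry 1
  1+0+1 = 0 carry 1
  0+0+1 = 1
  0+0 = 0
  1+0 = 1
  0+1 = 1
  1+0 = 1
  1+0 = 1
  0+0 = 0
  0+1 = 1
  0+0 = 0
  0+1 = 1
  1+1 = 0 carry 1
  0+1+1 = 0 carry 1
  1+0+1 = 0 carry 1
  1+1+1 = 1 carry 1
  0+1+1 = 0 carry 1
  0+0+1 = 1
  1+1 = 0 carry 1
  final carry 1
Sum = 0b10101000101011110100010000; now AND with 0b1100111001110000110110101:
  10101000101011110100010000
& 01100111001110000110110101
= 00100000001010000100010000

0b100000001010000100010000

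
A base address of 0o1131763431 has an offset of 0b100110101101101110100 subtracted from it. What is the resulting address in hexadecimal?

0o1131763431 = 0x967E719 in hexadecimal.
0b100110101101101110100 = 0x135B74 in hexadecimal.
Subtract column by column in base 16:
  9-4 → 5
  1-7 → A (borrow)
  7-B-1 → B (borrow)
  E-5-1 → 8
  7-3 → 4
  6-1 → 5
  9-0 → 9

0x9548BA5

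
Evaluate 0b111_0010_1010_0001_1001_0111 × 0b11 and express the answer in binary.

Multiply each base-2 digit by 3, carrying:
  1×3 = 3 → write 1 carry 1
  1×3+1 = 4 → write 0 carry 2
  1×3+2 = 5 → write 1 carry 2
  0×3+2 = 2 → write 0 carry 1
  1×3+1 = 4 → write 0 carry 2
  0×3+2 = 2 → write 0 carry 1
  0×3+1 = 1 → write 1
  1×3 = 3 → write 1 carry 1
  1×3+1 = 4 → write 0 carry 2
  0×3+2 = 2 → write 0 carry 1
  0×3+1 = 1 → write 1
  0×3 = 0 → write 0
  0×3 = 0 → write 0
  1×3 = 3 → write 1 carry 1
  0×3+1 = 1 → write 1
  1×3 = 3 → write 1 carry 1
  0×3+1 = 1 → write 1
  1×3 = 3 → write 1 carry 1
  0×3+1 = 1 → write 1
  0×3 = 0 → write 0
  1×3 = 3 → write 1 carry 1
  1×3+1 = 4 → write 0 carry 2
  1×3+2 = 5 → write 1 carry 2
  remaining carry: 10

0b1010101111110010011000101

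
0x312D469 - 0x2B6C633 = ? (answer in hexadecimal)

Subtract column by column in base 16:
  9-3 → 6
  6-3 → 3
  4-6 → E (borrow)
  D-C-1 → 0
  2-6 → C (borrow)
  1-B-1 → 5 (borrow)
  3-2-1 → 0

0x5C0E36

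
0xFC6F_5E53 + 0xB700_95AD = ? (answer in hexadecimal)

Add column by column in base 16, right to left:
  3+D = 0 carry 1
  5+A+1 = 0 carry 1
  E+5+1 = 4 carry 1
  5+9+1 = F
  F+0 = F
  6+0 = 6
  C+7 = 3 carry 1
  F+B+1 = B carry 1
  final carry 1

0x1B36FF400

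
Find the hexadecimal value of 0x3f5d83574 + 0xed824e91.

Add column by column in base 16, right to left:
  4+1 = 5
  7+9 = 0 carry 1
  5+e+1 = 4 carry 1
  3+4+1 = 8
  8+2 = a
  d+8 = 5 carry 1
  5+d+1 = 3 carry 1
  f+e+1 = e carry 1
  3+0+1 = 4

0x4e35a8405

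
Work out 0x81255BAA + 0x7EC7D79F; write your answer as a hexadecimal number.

0xFFED3349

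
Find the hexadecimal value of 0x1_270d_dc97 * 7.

0x811610821

Multiply each base-16 digit by 7, carrying:
  7×7 = 49 → write 1 carry 3
  9×7+3 = 66 → write 2 carry 4
  c×7+4 = 88 → write 8 carry 5
  d×7+5 = 96 → write 0 carry 6
  d×7+6 = 97 → write 1 carry 6
  0×7+6 = 6 → write 6
  7×7 = 49 → write 1 carry 3
  2×7+3 = 17 → write 1 carry 1
  1×7+1 = 8 → write 8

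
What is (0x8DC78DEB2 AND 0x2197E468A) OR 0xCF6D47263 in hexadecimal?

0x8DC78DEB2 AND 0x2197E468A = 0x018784682.
Then OR with 0xCF6D47263.

0xCFEFC76E3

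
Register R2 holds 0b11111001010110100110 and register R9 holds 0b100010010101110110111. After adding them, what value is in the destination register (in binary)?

0b1000001100000101011101

Add column by column in base 2, right to left:
  0+1 = 1
  1+1 = 0 carry 1
  1+1+1 = 1 carry 1
  0+0+1 = 1
  0+1 = 1
  1+1 = 0 carry 1
  0+0+1 = 1
  1+1 = 0 carry 1
  1+1+1 = 1 carry 1
  0+1+1 = 0 carry 1
  1+0+1 = 0 carry 1
  0+1+1 = 0 carry 1
  1+0+1 = 0 carry 1
  0+1+1 = 0 carry 1
  0+0+1 = 1
  1+0 = 1
  1+1 = 0 carry 1
  1+0+1 = 0 carry 1
  1+0+1 = 0 carry 1
  1+0+1 = 0 carry 1
  0+1+1 = 0 carry 1
  final carry 1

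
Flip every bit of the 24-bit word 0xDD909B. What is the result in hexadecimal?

Each hex digit d becomes F−d:
  D→2, D→2, 9→6, 0→F, 9→6, B→4

0x226F64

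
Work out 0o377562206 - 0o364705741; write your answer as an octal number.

Subtract column by column in base 8:
  6-1 → 5
  0-4 → 4 (borrow)
  2-7-1 → 2 (borrow)
  2-5-1 → 4 (borrow)
  6-0-1 → 5
  5-7 → 6 (borrow)
  7-4-1 → 2
  7-6 → 1
  3-3 → 0

0o12654245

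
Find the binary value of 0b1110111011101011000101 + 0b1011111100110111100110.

0b11010111000100010101011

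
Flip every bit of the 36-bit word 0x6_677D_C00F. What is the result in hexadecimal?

0x998823FF0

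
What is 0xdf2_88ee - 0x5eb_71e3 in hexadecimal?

Subtract column by column in base 16:
  e-3 → b
  e-e → 0
  8-1 → 7
  8-7 → 1
  2-b → 7 (borrow)
  f-e-1 → 0
  d-5 → 8

0x807170b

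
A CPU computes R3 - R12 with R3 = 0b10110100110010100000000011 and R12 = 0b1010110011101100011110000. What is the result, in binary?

0b1011110010100111100010011

Subtract column by column in base 2:
  1-0 → 1
  1-0 → 1
  0-0 → 0
  0-0 → 0
  0-1 → 1 (borrow)
  0-1-1 → 0 (borrow)
  0-1-1 → 0 (borrow)
  0-1-1 → 0 (borrow)
  0-0-1 → 1 (borrow)
  0-0-1 → 1 (borrow)
  0-0-1 → 1 (borrow)
  1-1-1 → 1 (borrow)
  0-1-1 → 0 (borrow)
  1-0-1 → 0
  0-1 → 1 (borrow)
  0-1-1 → 0 (borrow)
  1-1-1 → 1 (borrow)
  1-0-1 → 0
  0-0 → 0
  0-1 → 1 (borrow)
  1-1-1 → 1 (borrow)
  0-0-1 → 1 (borrow)
  1-1-1 → 1 (borrow)
  1-0-1 → 0
  0-1 → 1 (borrow)
  1-0-1 → 0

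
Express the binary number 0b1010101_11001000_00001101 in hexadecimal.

Group the bits into nibbles: 0101 0101 1100 1000 0000 1101 → 55C80D.

0x55C80D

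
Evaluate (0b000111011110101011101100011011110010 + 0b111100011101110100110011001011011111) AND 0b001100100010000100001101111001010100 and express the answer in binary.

Add column by column in base 2, right to left:
  0+1 = 1
  1+1 = 0 carry 1
  0+1+1 = 0 carry 1
  0+1+1 = 0 carry 1
  1+1+1 = 1 carry 1
  1+0+1 = 0 carry 1
  1+1+1 = 1 carry 1
  1+1+1 = 1 carry 1
  0+0+1 = 1
  1+1 = 0 carry 1
  1+0+1 = 0 carry 1
  0+0+1 = 1
  0+1 = 1
  0+1 = 1
  1+0 = 1
  1+0 = 1
  0+1 = 1
  1+1 = 0 carry 1
  1+0+1 = 0 carry 1
  1+0+1 = 0 carry 1
  0+1+1 = 0 carry 1
  1+0+1 = 0 carry 1
  0+1+1 = 0 carry 1
  1+1+1 = 1 carry 1
  0+1+1 = 0 carry 1
  1+0+1 = 0 carry 1
  1+1+1 = 1 carry 1
  1+1+1 = 1 carry 1
  1+1+1 = 1 carry 1
  0+0+1 = 1
  1+0 = 1
  1+0 = 1
  1+1 = 0 carry 1
  0+1+1 = 0 carry 1
  0+1+1 = 0 carry 1
  0+1+1 = 0 carry 1
  final carry 1
Sum = 0b1000011111100100000011111100111010001; now AND with 0b001100100010000100001101111001010100:
  1000011111100100000011111100111010001
& 0001100100010000100001101111001010100
= 0000000100000000000001101100001010000

0b100000000000001101100001010000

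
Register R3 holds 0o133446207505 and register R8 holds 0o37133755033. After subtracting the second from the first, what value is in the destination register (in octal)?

Subtract column by column in base 8:
  5-3 → 2
  0-3 → 5 (borrow)
  5-0-1 → 4
  7-5 → 2
  0-5 → 3 (borrow)
  2-7-1 → 2 (borrow)
  6-3-1 → 2
  4-3 → 1
  4-1 → 3
  3-7 → 4 (borrow)
  3-3-1 → 7 (borrow)
  1-0-1 → 0

0o74312232452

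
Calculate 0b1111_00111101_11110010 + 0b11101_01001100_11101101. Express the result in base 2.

0b1011001000101011011111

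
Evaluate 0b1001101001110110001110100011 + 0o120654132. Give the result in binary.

0b1010111010101011101111111101

0o120654132 = 0b1010000110101100001011010 in binary.
Add column by column in base 2, right to left:
  1+0 = 1
  1+1 = 0 carry 1
  0+0+1 = 1
  0+1 = 1
  0+1 = 1
  1+0 = 1
  0+1 = 1
  1+0 = 1
  1+0 = 1
  1+0 = 1
  0+0 = 0
  0+1 = 1
  0+1 = 1
  1+0 = 1
  1+1 = 0 carry 1
  0+0+1 = 1
  1+1 = 0 carry 1
  1+1+1 = 1 carry 1
  1+0+1 = 0 carry 1
  0+0+1 = 1
  0+0 = 0
  1+0 = 1
  0+1 = 1
  1+0 = 1
  1+1 = 0 carry 1
  0+0+1 = 1
  0+0 = 0
  1+0 = 1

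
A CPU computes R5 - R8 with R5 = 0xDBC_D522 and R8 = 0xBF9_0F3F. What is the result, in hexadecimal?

0x1C3C5E3

Subtract column by column in base 16:
  2-F → 3 (borrow)
  2-3-1 → E (borrow)
  5-F-1 → 5 (borrow)
  D-0-1 → C
  C-9 → 3
  B-F → C (borrow)
  D-B-1 → 1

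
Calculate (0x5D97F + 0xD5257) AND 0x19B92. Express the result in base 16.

0x10B92

Add column by column in base 16, right to left:
  F+7 = 6 carry 1
  7+5+1 = D
  9+2 = B
  D+5 = 2 carry 1
  5+D+1 = 3 carry 1
  final carry 1
Sum = 0x132BD6; now AND with 0x19B92:
  1&0=0, 3&1=1, 2&9=0, B&B=B, D&9=9, 6&2=2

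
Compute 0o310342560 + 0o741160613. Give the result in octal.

Add column by column in base 8, right to left:
  0+3 = 3
  6+1 = 7
  5+6 = 3 carry 1
  2+0+1 = 3
  4+6 = 2 carry 1
  3+1+1 = 5
  0+1 = 1
  1+4 = 5
  3+7 = 2 carry 1
  final carry 1

0o1251523373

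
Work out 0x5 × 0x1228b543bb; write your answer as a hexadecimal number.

0x5acb8a52a7

Multiply each base-16 digit by 5, carrying:
  b×5 = 55 → write 7 carry 3
  b×5+3 = 58 → write a carry 3
  3×5+3 = 18 → write 2 carry 1
  4×5+1 = 21 → write 5 carry 1
  5×5+1 = 26 → write a carry 1
  b×5+1 = 56 → write 8 carry 3
  8×5+3 = 43 → write b carry 2
  2×5+2 = 12 → write c
  2×5 = 10 → write a
  1×5 = 5 → write 5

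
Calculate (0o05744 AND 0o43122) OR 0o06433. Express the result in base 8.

0o7533

0o05744 AND 0o43122 = 0o01100.
Then OR with 0o06433.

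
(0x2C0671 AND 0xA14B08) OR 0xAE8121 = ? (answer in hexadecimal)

0xAE8321

0x2C0671 AND 0xA14B08 = 0x200200.
Then OR with 0xAE8121.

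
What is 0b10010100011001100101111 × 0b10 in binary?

0b100101000110011001011110

Multiply each base-2 digit by 2, carrying:
  1×2 = 2 → write 0 carry 1
  1×2+1 = 3 → write 1 carry 1
  1×2+1 = 3 → write 1 carry 1
  1×2+1 = 3 → write 1 carry 1
  0×2+1 = 1 → write 1
  1×2 = 2 → write 0 carry 1
  0×2+1 = 1 → write 1
  0×2 = 0 → write 0
  1×2 = 2 → write 0 carry 1
  1×2+1 = 3 → write 1 carry 1
  0×2+1 = 1 → write 1
  0×2 = 0 → write 0
  1×2 = 2 → write 0 carry 1
  1×2+1 = 3 → write 1 carry 1
  0×2+1 = 1 → write 1
  0×2 = 0 → write 0
  0×2 = 0 → write 0
  1×2 = 2 → write 0 carry 1
  0×2+1 = 1 → write 1
  1×2 = 2 → write 0 carry 1
  0×2+1 = 1 → write 1
  0×2 = 0 → write 0
  1×2 = 2 → write 0 carry 1
  remaining carry: 1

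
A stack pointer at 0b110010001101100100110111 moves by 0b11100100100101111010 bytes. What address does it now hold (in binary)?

0b110101110010001010110001

Add column by column in base 2, right to left:
  1+0 = 1
  1+1 = 0 carry 1
  1+0+1 = 0 carry 1
  0+1+1 = 0 carry 1
  1+1+1 = 1 carry 1
  1+1+1 = 1 carry 1
  0+1+1 = 0 carry 1
  0+0+1 = 1
  1+1 = 0 carry 1
  0+0+1 = 1
  0+0 = 0
  1+1 = 0 carry 1
  1+0+1 = 0 carry 1
  0+0+1 = 1
  1+1 = 0 carry 1
  1+0+1 = 0 carry 1
  0+0+1 = 1
  0+1 = 1
  0+1 = 1
  1+1 = 0 carry 1
  0+0+1 = 1
  0+0 = 0
  1+0 = 1
  1+0 = 1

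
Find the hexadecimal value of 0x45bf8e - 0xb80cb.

0x3a3ec3

Subtract column by column in base 16:
  e-b → 3
  8-c → c (borrow)
  f-0-1 → e
  b-8 → 3
  5-b → a (borrow)
  4-0-1 → 3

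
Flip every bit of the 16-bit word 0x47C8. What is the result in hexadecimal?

0xB837

Each hex digit d becomes F−d:
  4→B, 7→8, C→3, 8→7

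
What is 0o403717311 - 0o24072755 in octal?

Subtract column by column in base 8:
  1-5 → 4 (borrow)
  1-5-1 → 3 (borrow)
  3-7-1 → 3 (borrow)
  7-2-1 → 4
  1-7 → 2 (borrow)
  7-0-1 → 6
  3-4 → 7 (borrow)
  0-2-1 → 5 (borrow)
  4-0-1 → 3

0o357624334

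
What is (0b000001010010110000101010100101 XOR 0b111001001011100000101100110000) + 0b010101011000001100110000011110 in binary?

First 0b000001010010110000101010100101 XOR 0b111001001011100000101100110000 = 0b111000011001010000000110010101.
Add column by column in base 2, right to left:
  1+0 = 1
  0+1 = 1
  1+1 = 0 carry 1
  0+1+1 = 0 carry 1
  1+1+1 = 1 carry 1
  0+0+1 = 1
  0+0 = 0
  1+0 = 1
  1+0 = 1
  0+0 = 0
  0+1 = 1
  0+1 = 1
  0+0 = 0
  0+0 = 0
  0+1 = 1
  0+1 = 1
  1+0 = 1
  0+0 = 0
  1+0 = 1
  0+0 = 0
  0+0 = 0
  1+1 = 0 carry 1
  1+1+1 = 1 carry 1
  0+0+1 = 1
  0+1 = 1
  0+0 = 0
  0+1 = 1
  1+0 = 1
  1+1 = 0 carry 1
  1+0+1 = 0 carry 1
  final carry 1

0b1001101110001011100110110110011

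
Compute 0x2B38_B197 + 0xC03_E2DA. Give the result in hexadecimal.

Add column by column in base 16, right to left:
  7+A = 1 carry 1
  9+D+1 = 7 carry 1
  1+2+1 = 4
  B+E = 9 carry 1
  8+3+1 = C
  3+0 = 3
  B+C = 7 carry 1
  2+0+1 = 3

0x373C9471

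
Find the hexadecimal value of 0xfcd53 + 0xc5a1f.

0x1c2772

Add column by column in base 16, right to left:
  3+f = 2 carry 1
  5+1+1 = 7
  d+a = 7 carry 1
  c+5+1 = 2 carry 1
  f+c+1 = c carry 1
  final carry 1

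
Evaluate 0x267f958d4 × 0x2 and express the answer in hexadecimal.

Multiply each base-16 digit by 2, carrying:
  4×2 = 8 → write 8
  d×2 = 26 → write a carry 1
  8×2+1 = 17 → write 1 carry 1
  5×2+1 = 11 → write b
  9×2 = 18 → write 2 carry 1
  f×2+1 = 31 → write f carry 1
  7×2+1 = 15 → write f
  6×2 = 12 → write c
  2×2 = 4 → write 4

0x4cff2b1a8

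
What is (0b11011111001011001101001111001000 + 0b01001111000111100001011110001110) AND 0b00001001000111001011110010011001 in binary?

Add column by column in base 2, right to left:
  0+0 = 0
  0+1 = 1
  0+1 = 1
  1+1 = 0 carry 1
  0+0+1 = 1
  0+0 = 0
  1+0 = 1
  1+1 = 0 carry 1
  1+1+1 = 1 carry 1
  1+1+1 = 1 carry 1
  0+1+1 = 0 carry 1
  0+0+1 = 1
  1+1 = 0 carry 1
  0+0+1 = 1
  1+0 = 1
  1+0 = 1
  0+0 = 0
  0+1 = 1
  1+1 = 0 carry 1
  1+1+1 = 1 carry 1
  0+1+1 = 0 carry 1
  1+0+1 = 0 carry 1
  0+0+1 = 1
  0+0 = 0
  1+1 = 0 carry 1
  1+1+1 = 1 carry 1
  1+1+1 = 1 carry 1
  1+1+1 = 1 carry 1
  1+0+1 = 0 carry 1
  0+0+1 = 1
  1+1 = 0 carry 1
  1+0+1 = 0 carry 1
  final carry 1
Sum = 0b100101110010010101110101101010110; now AND with 0b00001001000111001011110010011001:
  100101110010010101110101101010110
& 000001001000111001011110010011001
= 000001000000010001010100000010000

0b1000000010001010100000010000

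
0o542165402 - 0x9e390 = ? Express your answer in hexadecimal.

0o542165402 = 0x588eb02 in hexadecimal.
Subtract column by column in base 16:
  2-0 → 2
  0-9 → 7 (borrow)
  b-3-1 → 7
  e-e → 0
  8-9 → f (borrow)
  8-0-1 → 7
  5-0 → 5

0x57f0772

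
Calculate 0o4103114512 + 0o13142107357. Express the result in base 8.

Add column by column in base 8, right to left:
  2+7 = 1 carry 1
  1+5+1 = 7
  5+3 = 0 carry 1
  4+7+1 = 4 carry 1
  1+0+1 = 2
  1+1 = 2
  3+2 = 5
  0+4 = 4
  1+1 = 2
  4+3 = 7
  0+1 = 1

0o17245224071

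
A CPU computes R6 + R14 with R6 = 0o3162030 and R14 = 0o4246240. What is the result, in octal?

0o7430270

Add column by column in base 8, right to left:
  0+0 = 0
  3+4 = 7
  0+2 = 2
  2+6 = 0 carry 1
  6+4+1 = 3 carry 1
  1+2+1 = 4
  3+4 = 7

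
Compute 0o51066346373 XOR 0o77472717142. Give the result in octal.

0o26414451231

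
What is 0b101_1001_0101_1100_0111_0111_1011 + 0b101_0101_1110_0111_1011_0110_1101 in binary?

Add column by column in base 2, right to left:
  1+1 = 0 carry 1
  1+0+1 = 0 carry 1
  0+1+1 = 0 carry 1
  1+1+1 = 1 carry 1
  1+0+1 = 0 carry 1
  1+1+1 = 1 carry 1
  1+1+1 = 1 carry 1
  0+0+1 = 1
  1+1 = 0 carry 1
  1+1+1 = 1 carry 1
  1+0+1 = 0 carry 1
  0+1+1 = 0 carry 1
  0+1+1 = 0 carry 1
  0+1+1 = 0 carry 1
  1+1+1 = 1 carry 1
  1+0+1 = 0 carry 1
  1+0+1 = 0 carry 1
  0+1+1 = 0 carry 1
  1+1+1 = 1 carry 1
  0+1+1 = 0 carry 1
  1+1+1 = 1 carry 1
  0+0+1 = 1
  0+1 = 1
  1+0 = 1
  1+1 = 0 carry 1
  0+0+1 = 1
  1+1 = 0 carry 1
  final carry 1

0b1010111101000100001011101000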